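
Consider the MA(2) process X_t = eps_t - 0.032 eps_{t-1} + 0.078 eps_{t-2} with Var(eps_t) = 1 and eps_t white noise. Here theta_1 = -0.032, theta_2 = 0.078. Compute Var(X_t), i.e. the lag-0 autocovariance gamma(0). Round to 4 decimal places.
\gamma(0) = 1.0071

For an MA(q) process X_t = eps_t + sum_i theta_i eps_{t-i} with
Var(eps_t) = sigma^2, the variance is
  gamma(0) = sigma^2 * (1 + sum_i theta_i^2).
  sum_i theta_i^2 = (-0.032)^2 + (0.078)^2 = 0.001024 + 0.006084 = 0.007108.
  gamma(0) = 1 * (1 + 0.007108) = 1 * 1.007108 = 1.007108, which rounds to 1.0071.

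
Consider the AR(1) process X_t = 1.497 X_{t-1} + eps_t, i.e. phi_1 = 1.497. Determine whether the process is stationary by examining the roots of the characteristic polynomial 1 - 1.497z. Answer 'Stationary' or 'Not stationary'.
\text{Not stationary}

The AR(p) characteristic polynomial is P(z) = 1 - 1.497z.
Stationarity requires all roots to lie outside the unit circle, i.e. |z| > 1 for every root.
This is linear in z: 1 + (-1.497) z = 0  =>  z = -1/(-1.497) = 0.668003,  |z| = 0.668003.
Moduli of all roots: 0.6680.
All moduli strictly greater than 1? No.
Verdict: Not stationary.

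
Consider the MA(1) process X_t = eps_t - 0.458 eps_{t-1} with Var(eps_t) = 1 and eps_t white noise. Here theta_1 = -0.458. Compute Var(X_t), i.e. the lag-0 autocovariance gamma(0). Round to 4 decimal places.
\gamma(0) = 1.2098

For an MA(q) process X_t = eps_t + sum_i theta_i eps_{t-i} with
Var(eps_t) = sigma^2, the variance is
  gamma(0) = sigma^2 * (1 + sum_i theta_i^2).
  sum_i theta_i^2 = (-0.458)^2 = 0.209764.
  gamma(0) = 1 * (1 + 0.209764) = 1 * 1.209764 = 1.209764, which rounds to 1.2098.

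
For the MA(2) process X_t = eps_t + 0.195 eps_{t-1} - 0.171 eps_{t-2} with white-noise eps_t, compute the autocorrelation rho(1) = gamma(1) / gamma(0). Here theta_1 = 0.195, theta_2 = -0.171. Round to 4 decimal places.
\rho(1) = 0.1515

For an MA(q) process with theta_0 = 1, the autocovariance is
  gamma(k) = sigma^2 * sum_{i=0..q-k} theta_i * theta_{i+k},
and rho(k) = gamma(k) / gamma(0). Sigma^2 cancels.
  numerator   = (1)*(0.195) + (0.195)*(-0.171) = 0.161655.
  denominator = (1)^2 + (0.195)^2 + (-0.171)^2 = 1.067266.
  rho(1) = 0.161655 / 1.067266 = 0.1515.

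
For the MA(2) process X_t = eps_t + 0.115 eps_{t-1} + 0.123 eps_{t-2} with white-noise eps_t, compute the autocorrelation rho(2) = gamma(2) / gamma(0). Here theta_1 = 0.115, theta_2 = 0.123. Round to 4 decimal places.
\rho(2) = 0.1196

For an MA(q) process with theta_0 = 1, the autocovariance is
  gamma(k) = sigma^2 * sum_{i=0..q-k} theta_i * theta_{i+k},
and rho(k) = gamma(k) / gamma(0). Sigma^2 cancels.
  numerator   = (1)*(0.123) = 0.123.
  denominator = (1)^2 + (0.115)^2 + (0.123)^2 = 1.028354.
  rho(2) = 0.123 / 1.028354 = 0.1196.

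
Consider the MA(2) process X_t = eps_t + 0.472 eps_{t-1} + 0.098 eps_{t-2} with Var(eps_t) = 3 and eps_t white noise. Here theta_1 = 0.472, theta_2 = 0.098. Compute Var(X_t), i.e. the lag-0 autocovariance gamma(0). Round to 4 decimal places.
\gamma(0) = 3.6972

For an MA(q) process X_t = eps_t + sum_i theta_i eps_{t-i} with
Var(eps_t) = sigma^2, the variance is
  gamma(0) = sigma^2 * (1 + sum_i theta_i^2).
  sum_i theta_i^2 = (0.472)^2 + (0.098)^2 = 0.222784 + 0.009604 = 0.232388.
  gamma(0) = 3 * (1 + 0.232388) = 3 * 1.232388 = 3.697164, which rounds to 3.6972.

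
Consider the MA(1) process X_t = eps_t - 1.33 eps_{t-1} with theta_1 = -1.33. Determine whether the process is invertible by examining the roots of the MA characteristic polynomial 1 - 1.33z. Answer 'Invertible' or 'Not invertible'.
\text{Not invertible}

The MA(q) characteristic polynomial is P(z) = 1 - 1.33z.
Invertibility requires all roots to lie outside the unit circle, i.e. |z| > 1 for every root.
This is linear in z: 1 + (-1.33) z = 0  =>  z = -1/(-1.33) = 0.75188,  |z| = 0.75188.
Moduli of all roots: 0.7519.
All moduli strictly greater than 1? No.
Verdict: Not invertible.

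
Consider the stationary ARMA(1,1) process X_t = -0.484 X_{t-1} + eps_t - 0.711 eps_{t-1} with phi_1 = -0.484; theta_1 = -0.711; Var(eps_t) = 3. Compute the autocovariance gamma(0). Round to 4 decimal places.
\gamma(0) = 8.5947

Multiply the model equation by X_{t-k} and take expectations. With theta_0 = psi_0 = 1 and psi_j the MA(infinity) weights, this gives
  gamma(k) - sum_i phi_i gamma(k-i) = c_k,
  c_k = sigma^2 * sum_{j=k..q} theta_j psi_{j-k}   (c_k = 0 for k > q),
using gamma(-m) = gamma(m).
psi-weights needed (psi_j = theta_j + sum_i phi_i psi_{j-i}):
  psi_1 = theta_1 + phi_1 = -0.711 + (-0.484) = -1.195
Right-hand sides:
  c_0 = sigma^2 (1 + theta_1 psi_1) = 3 * (1 + (-0.711)(-1.195)) = 3 * 1.849645 = 5.548935
  c_1 = sigma^2 theta_1 = 3 * (-0.711) = -2.133
  c_2 = 0
Equations for k = 0 and k = 1 (AR order 1):
  gamma(0) = phi_1 gamma(1) + c_0
  gamma(1) = phi_1 gamma(0) + c_1
Substituting the second into the first: gamma(0) (1 - phi_1^2) = c_0 + phi_1 c_1, so
  gamma(0) = (c_0 + phi_1 c_1) / (1 - phi_1^2) = (5.548935 + (-0.484)(-2.133)) / (1 - (-0.484)^2) = 6.581307 / 0.765744 = 8.594657.
Therefore gamma(0) = 8.5947 (to 4 decimal places).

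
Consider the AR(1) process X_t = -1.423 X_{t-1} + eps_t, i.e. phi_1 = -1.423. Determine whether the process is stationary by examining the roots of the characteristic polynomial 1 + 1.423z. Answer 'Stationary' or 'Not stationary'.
\text{Not stationary}

The AR(p) characteristic polynomial is P(z) = 1 + 1.423z.
Stationarity requires all roots to lie outside the unit circle, i.e. |z| > 1 for every root.
This is linear in z: 1 + (1.423) z = 0  =>  z = -1/(1.423) = -0.702741,  |z| = 0.702741.
Moduli of all roots: 0.7027.
All moduli strictly greater than 1? No.
Verdict: Not stationary.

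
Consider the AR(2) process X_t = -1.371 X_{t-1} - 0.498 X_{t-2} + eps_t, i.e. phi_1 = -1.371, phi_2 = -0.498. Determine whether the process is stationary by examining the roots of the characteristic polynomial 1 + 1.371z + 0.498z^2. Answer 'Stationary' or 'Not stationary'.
\text{Stationary}

The AR(p) characteristic polynomial is P(z) = 1 + 1.371z + 0.498z^2.
Stationarity requires all roots to lie outside the unit circle, i.e. |z| > 1 for every root.
Set 1 + (1.371) z + (0.498) z^2 = 0, i.e. a z^2 + b z + c = 0 with a = 0.498, b = 1.371, c = 1.
Discriminant D = b^2 - 4ac = (1.371)^2 - 4*(0.498)*1 = 1.879641 - (1.992) = -0.112359.
D < 0, so the roots are the complex-conjugate pair z = (-b +/- i sqrt(-D)) / (2a) = -1.3765 +/- 0.3365i.
For a conjugate pair |z|^2 = z * conj(z) = (product of roots) = c/a = 1/(0.498) = 2.008032, so |z| = sqrt(2.008032) = 1.4171 for both roots.
Moduli of all roots: 1.4171, 1.4171.
All moduli strictly greater than 1? Yes.
Verdict: Stationary.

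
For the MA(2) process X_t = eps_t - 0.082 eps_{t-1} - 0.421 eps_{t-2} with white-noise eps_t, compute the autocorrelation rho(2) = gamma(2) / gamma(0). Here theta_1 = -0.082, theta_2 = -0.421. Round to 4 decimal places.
\rho(2) = -0.3556

For an MA(q) process with theta_0 = 1, the autocovariance is
  gamma(k) = sigma^2 * sum_{i=0..q-k} theta_i * theta_{i+k},
and rho(k) = gamma(k) / gamma(0). Sigma^2 cancels.
  numerator   = (1)*(-0.421) = -0.421.
  denominator = (1)^2 + (-0.082)^2 + (-0.421)^2 = 1.183965.
  rho(2) = -0.421 / 1.183965 = -0.3556.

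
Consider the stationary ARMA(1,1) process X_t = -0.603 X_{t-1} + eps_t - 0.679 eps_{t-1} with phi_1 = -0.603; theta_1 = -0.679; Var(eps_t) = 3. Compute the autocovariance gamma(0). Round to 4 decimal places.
\gamma(0) = 10.7477

Multiply the model equation by X_{t-k} and take expectations. With theta_0 = psi_0 = 1 and psi_j the MA(infinity) weights, this gives
  gamma(k) - sum_i phi_i gamma(k-i) = c_k,
  c_k = sigma^2 * sum_{j=k..q} theta_j psi_{j-k}   (c_k = 0 for k > q),
using gamma(-m) = gamma(m).
psi-weights needed (psi_j = theta_j + sum_i phi_i psi_{j-i}):
  psi_1 = theta_1 + phi_1 = -0.679 + (-0.603) = -1.282
Right-hand sides:
  c_0 = sigma^2 (1 + theta_1 psi_1) = 3 * (1 + (-0.679)(-1.282)) = 3 * 1.870478 = 5.611434
  c_1 = sigma^2 theta_1 = 3 * (-0.679) = -2.037
  c_2 = 0
Equations for k = 0 and k = 1 (AR order 1):
  gamma(0) = phi_1 gamma(1) + c_0
  gamma(1) = phi_1 gamma(0) + c_1
Substituting the second into the first: gamma(0) (1 - phi_1^2) = c_0 + phi_1 c_1, so
  gamma(0) = (c_0 + phi_1 c_1) / (1 - phi_1^2) = (5.611434 + (-0.603)(-2.037)) / (1 - (-0.603)^2) = 6.839745 / 0.636391 = 10.747709.
Therefore gamma(0) = 10.7477 (to 4 decimal places).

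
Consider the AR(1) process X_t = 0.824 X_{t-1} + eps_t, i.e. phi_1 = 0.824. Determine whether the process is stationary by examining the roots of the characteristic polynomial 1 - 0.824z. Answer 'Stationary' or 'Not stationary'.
\text{Stationary}

The AR(p) characteristic polynomial is P(z) = 1 - 0.824z.
Stationarity requires all roots to lie outside the unit circle, i.e. |z| > 1 for every root.
This is linear in z: 1 + (-0.824) z = 0  =>  z = -1/(-0.824) = 1.213592,  |z| = 1.213592.
Moduli of all roots: 1.2136.
All moduli strictly greater than 1? Yes.
Verdict: Stationary.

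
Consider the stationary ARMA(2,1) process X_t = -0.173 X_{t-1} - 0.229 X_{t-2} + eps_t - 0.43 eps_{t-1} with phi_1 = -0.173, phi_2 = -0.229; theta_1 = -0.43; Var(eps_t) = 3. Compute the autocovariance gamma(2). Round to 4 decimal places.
\gamma(2) = -0.6817

Multiply the model equation by X_{t-k} and take expectations. With theta_0 = psi_0 = 1 and psi_j the MA(infinity) weights, this gives
  gamma(k) - sum_i phi_i gamma(k-i) = c_k,
  c_k = sigma^2 * sum_{j=k..q} theta_j psi_{j-k}   (c_k = 0 for k > q),
using gamma(-m) = gamma(m).
psi-weights needed (psi_j = theta_j + sum_i phi_i psi_{j-i}):
  psi_1 = theta_1 + phi_1 = -0.43 + (-0.173) = -0.603
Right-hand sides:
  c_0 = sigma^2 (1 + theta_1 psi_1) = 3 * (1 + (-0.43)(-0.603)) = 3 * 1.25929 = 3.77787
  c_1 = sigma^2 theta_1 = 3 * (-0.43) = -1.29
  c_2 = 0
Equations for k = 0, 1, 2 (AR order 2, c_2 = 0):
  (E0) gamma(0) = phi_1 gamma(1) + phi_2 gamma(2) + c_0
  (E1) gamma(1) = phi_1 gamma(0) + phi_2 gamma(1) + c_1
  (E2) gamma(2) = phi_1 gamma(1) + phi_2 gamma(0)
From (E1): gamma(1) = A gamma(0) + B with
  A = phi_1 / (1 - phi_2) = -0.173 / 1.229 = -0.140765,   B = c_1 / (1 - phi_2) = -1.29 / 1.229 = -1.049634.
Insert (E2) into (E0): gamma(0) (1 - phi_2^2) = phi_1 (1 + phi_2) gamma(1) + c_0.
  phi_1 (1 + phi_2) = (-0.173)(0.771) = -0.133383,   1 - phi_2^2 = 0.947559.
Replace gamma(1) by A gamma(0) + B and collect gamma(0):
  gamma(0) [0.947559 - (-0.133383)(-0.140765)] = (-0.133383)(-1.049634) + 3.77787
  gamma(0) * 0.928783 = 3.917873
  gamma(0) = 3.917873 / 0.928783 = 4.218285.
  gamma(1) = A gamma(0) + B = (-0.140765)(4.218285) + (-1.049634) = -1.64342.
  gamma(2) = phi_1 gamma(1) + phi_2 gamma(0) = (-0.173)(-1.64342) + (-0.229)(4.218285) = -0.681676.
Therefore gamma(2) = -0.6817 (to 4 decimal places).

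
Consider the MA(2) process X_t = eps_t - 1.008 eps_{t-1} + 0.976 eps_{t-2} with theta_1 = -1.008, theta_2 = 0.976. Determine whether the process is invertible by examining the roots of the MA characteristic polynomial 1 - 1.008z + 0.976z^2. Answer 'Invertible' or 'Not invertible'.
\text{Invertible}

The MA(q) characteristic polynomial is P(z) = 1 - 1.008z + 0.976z^2.
Invertibility requires all roots to lie outside the unit circle, i.e. |z| > 1 for every root.
Set 1 + (-1.008) z + (0.976) z^2 = 0, i.e. a z^2 + b z + c = 0 with a = 0.976, b = -1.008, c = 1.
Discriminant D = b^2 - 4ac = (-1.008)^2 - 4*(0.976)*1 = 1.016064 - (3.904) = -2.887936.
D < 0, so the roots are the complex-conjugate pair z = (-b +/- i sqrt(-D)) / (2a) = 0.5164 +/- 0.8706i.
For a conjugate pair |z|^2 = z * conj(z) = (product of roots) = c/a = 1/(0.976) = 1.02459, so |z| = sqrt(1.02459) = 1.0122 for both roots.
Moduli of all roots: 1.0122, 1.0122.
All moduli strictly greater than 1? Yes.
Verdict: Invertible.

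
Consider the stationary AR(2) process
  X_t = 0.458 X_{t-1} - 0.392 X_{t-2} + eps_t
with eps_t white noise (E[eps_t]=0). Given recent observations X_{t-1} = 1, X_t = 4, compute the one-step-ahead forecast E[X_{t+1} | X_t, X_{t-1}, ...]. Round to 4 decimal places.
E[X_{t+1} \mid \mathcal F_t] = 1.4400

For an AR(p) model X_t = c + sum_i phi_i X_{t-i} + eps_t, the
one-step-ahead conditional mean is
  E[X_{t+1} | X_t, ...] = c + sum_i phi_i X_{t+1-i}.
Substitute known values:
  E[X_{t+1} | ...] = (0.458) * (4) + (-0.392) * (1)
                   = 1.4400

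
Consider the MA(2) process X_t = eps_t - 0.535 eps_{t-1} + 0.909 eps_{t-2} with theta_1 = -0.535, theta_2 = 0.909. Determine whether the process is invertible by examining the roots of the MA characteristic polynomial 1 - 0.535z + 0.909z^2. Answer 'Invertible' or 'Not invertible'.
\text{Invertible}

The MA(q) characteristic polynomial is P(z) = 1 - 0.535z + 0.909z^2.
Invertibility requires all roots to lie outside the unit circle, i.e. |z| > 1 for every root.
Set 1 + (-0.535) z + (0.909) z^2 = 0, i.e. a z^2 + b z + c = 0 with a = 0.909, b = -0.535, c = 1.
Discriminant D = b^2 - 4ac = (-0.535)^2 - 4*(0.909)*1 = 0.286225 - (3.636) = -3.349775.
D < 0, so the roots are the complex-conjugate pair z = (-b +/- i sqrt(-D)) / (2a) = 0.2943 +/- 1.0067i.
For a conjugate pair |z|^2 = z * conj(z) = (product of roots) = c/a = 1/(0.909) = 1.10011, so |z| = sqrt(1.10011) = 1.0489 for both roots.
Moduli of all roots: 1.0489, 1.0489.
All moduli strictly greater than 1? Yes.
Verdict: Invertible.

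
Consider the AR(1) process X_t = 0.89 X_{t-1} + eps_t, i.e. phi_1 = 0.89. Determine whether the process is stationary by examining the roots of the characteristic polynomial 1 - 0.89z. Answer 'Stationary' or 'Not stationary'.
\text{Stationary}

The AR(p) characteristic polynomial is P(z) = 1 - 0.89z.
Stationarity requires all roots to lie outside the unit circle, i.e. |z| > 1 for every root.
This is linear in z: 1 + (-0.89) z = 0  =>  z = -1/(-0.89) = 1.123596,  |z| = 1.123596.
Moduli of all roots: 1.1236.
All moduli strictly greater than 1? Yes.
Verdict: Stationary.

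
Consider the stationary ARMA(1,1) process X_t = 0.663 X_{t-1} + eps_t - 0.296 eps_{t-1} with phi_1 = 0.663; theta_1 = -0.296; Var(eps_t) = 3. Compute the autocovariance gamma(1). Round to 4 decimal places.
\gamma(1) = 1.5790

Multiply the model equation by X_{t-k} and take expectations. With theta_0 = psi_0 = 1 and psi_j the MA(infinity) weights, this gives
  gamma(k) - sum_i phi_i gamma(k-i) = c_k,
  c_k = sigma^2 * sum_{j=k..q} theta_j psi_{j-k}   (c_k = 0 for k > q),
using gamma(-m) = gamma(m).
psi-weights needed (psi_j = theta_j + sum_i phi_i psi_{j-i}):
  psi_1 = theta_1 + phi_1 = -0.296 + (0.663) = 0.367
Right-hand sides:
  c_0 = sigma^2 (1 + theta_1 psi_1) = 3 * (1 + (-0.296)(0.367)) = 3 * 0.891368 = 2.674104
  c_1 = sigma^2 theta_1 = 3 * (-0.296) = -0.888
  c_2 = 0
Equations for k = 0 and k = 1 (AR order 1):
  gamma(0) = phi_1 gamma(1) + c_0
  gamma(1) = phi_1 gamma(0) + c_1
Substituting the second into the first: gamma(0) (1 - phi_1^2) = c_0 + phi_1 c_1, so
  gamma(0) = (c_0 + phi_1 c_1) / (1 - phi_1^2) = (2.674104 + (0.663)(-0.888)) / (1 - (0.663)^2) = 2.08536 / 0.560431 = 3.720993.
  gamma(1) = phi_1 gamma(0) + c_1 = (0.663)(3.720993) + (-0.888) = 1.579019.
Therefore gamma(1) = 1.5790 (to 4 decimal places).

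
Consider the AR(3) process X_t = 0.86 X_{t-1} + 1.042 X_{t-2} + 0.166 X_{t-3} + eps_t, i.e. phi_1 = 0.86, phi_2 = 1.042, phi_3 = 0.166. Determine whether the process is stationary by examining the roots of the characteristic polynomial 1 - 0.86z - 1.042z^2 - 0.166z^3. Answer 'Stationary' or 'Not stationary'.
\text{Not stationary}

The AR(p) characteristic polynomial is P(z) = 1 - 0.86z - 1.042z^2 - 0.166z^3.
Stationarity requires all roots to lie outside the unit circle, i.e. |z| > 1 for every root.
Degree 3: look for a simple real root z0 first, then factor out (1 - z/z0) and solve the remaining quadratic.
Testing z0 = -5: P(-5) = 1 + (-0.86)(-5) + (-1.042)(-5)^2 + (-0.166)(-5)^3
  = 1 + (4.3) + (-26.05) + (20.75) = 0.  So z_0 = -5 is a root, |z_0| = 5.
Divide out the factor (1 + 0.2 z) = (1 - z/z0) (since 1/z0 = -0.2):
  P(z) = (1 + 0.2 z)(1 + (-1.06) z + (-0.83) z^2)
  [check: z-coef -1.06 - (-0.2) = -0.86; z^2-coef -0.83 - (-0.2)(-1.06) = -1.042; z^3-coef -(-0.2)(-0.83) = -0.166.]
Remaining roots from the quadratic factor 1 + (-1.06) z + (-0.83) z^2:
  Set 1 + (-1.06) z + (-0.83) z^2 = 0, i.e. a z^2 + b z + c = 0 with a = -0.83, b = -1.06, c = 1.
  Discriminant D = b^2 - 4ac = (-1.06)^2 - 4*(-0.83)*1 = 1.1236 - (-3.32) = 4.4436.
  D >= 0, so the roots are real: z = (-b +/- sqrt(D)) / (2a) = (1.06 +/- 2.107985) / (-1.66).
    z_1 = (1.06 + 2.107985) / (-1.66) = -1.9084,   |z_1| = 1.9084.
    z_2 = (1.06 - 2.107985) / (-1.66) = 0.6313,   |z_2| = 0.6313.
Moduli of all roots: 5.0000, 1.9084, 0.6313.
All moduli strictly greater than 1? No.
Verdict: Not stationary.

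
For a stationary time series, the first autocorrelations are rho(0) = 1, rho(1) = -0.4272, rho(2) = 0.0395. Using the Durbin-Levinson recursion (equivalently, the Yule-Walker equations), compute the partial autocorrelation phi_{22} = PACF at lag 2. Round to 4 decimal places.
\phi_{22} = -0.1749

The PACF at lag k is phi_{kk}, the last component of the solution
to the Yule-Walker system G_k phi = r_k where
  (G_k)_{ij} = rho(|i - j|), (r_k)_i = rho(i), i,j = 1..k.
Equivalently, Durbin-Levinson gives phi_{kk} iteratively:
  phi_{11} = rho(1)
  phi_{kk} = [rho(k) - sum_{j=1..k-1} phi_{k-1,j} rho(k-j)]
            / [1 - sum_{j=1..k-1} phi_{k-1,j} rho(j)],
  phi_{k,j} = phi_{k-1,j} - phi_{kk} phi_{k-1,k-j},  j = 1..k-1.
Step k = 1:
  phi_11 = rho(1) = -0.4272.
Step k = 2:
  phi_22 = [rho(2) - phi_11 rho(1)] / [1 - phi_11 rho(1)] = [0.0395 - (-0.4272)(-0.4272)] / [1 - (-0.4272)(-0.4272)]
         = -0.14299984 / 0.81750016 = -0.1749.
Therefore phi_{22} = -0.1749.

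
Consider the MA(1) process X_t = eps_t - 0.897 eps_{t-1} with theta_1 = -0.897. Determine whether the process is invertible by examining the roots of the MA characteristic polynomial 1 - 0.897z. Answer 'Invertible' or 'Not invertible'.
\text{Invertible}

The MA(q) characteristic polynomial is P(z) = 1 - 0.897z.
Invertibility requires all roots to lie outside the unit circle, i.e. |z| > 1 for every root.
This is linear in z: 1 + (-0.897) z = 0  =>  z = -1/(-0.897) = 1.114827,  |z| = 1.114827.
Moduli of all roots: 1.1148.
All moduli strictly greater than 1? Yes.
Verdict: Invertible.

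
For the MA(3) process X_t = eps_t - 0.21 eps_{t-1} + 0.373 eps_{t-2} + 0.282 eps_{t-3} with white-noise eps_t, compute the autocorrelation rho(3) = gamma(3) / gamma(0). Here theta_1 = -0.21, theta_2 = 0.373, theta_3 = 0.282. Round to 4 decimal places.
\rho(3) = 0.2233

For an MA(q) process with theta_0 = 1, the autocovariance is
  gamma(k) = sigma^2 * sum_{i=0..q-k} theta_i * theta_{i+k},
and rho(k) = gamma(k) / gamma(0). Sigma^2 cancels.
  numerator   = (1)*(0.282) = 0.282.
  denominator = (1)^2 + (-0.21)^2 + (0.373)^2 + (0.282)^2 = 1.262753.
  rho(3) = 0.282 / 1.262753 = 0.2233.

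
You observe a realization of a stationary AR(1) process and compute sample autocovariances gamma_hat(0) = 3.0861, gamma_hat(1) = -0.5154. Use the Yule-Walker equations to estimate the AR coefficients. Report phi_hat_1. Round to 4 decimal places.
\hat\phi_{1} = -0.1670

The Yule-Walker equations for an AR(p) process read, in matrix form,
  Gamma_p phi = r_p,   with   (Gamma_p)_{ij} = gamma(|i - j|),
                       (r_p)_i = gamma(i),   i,j = 1..p.
Substitute the sample gammas (Toeplitz matrix and right-hand side of size 1):
  Gamma_p = [[3.0861]]
  r_p     = [-0.5154]
With p = 1 this is the single equation gamma(0) phi_1 = gamma(1):
  phi_hat_1 = gamma(1) / gamma(0) = -0.5154 / 3.0861 = -0.1670.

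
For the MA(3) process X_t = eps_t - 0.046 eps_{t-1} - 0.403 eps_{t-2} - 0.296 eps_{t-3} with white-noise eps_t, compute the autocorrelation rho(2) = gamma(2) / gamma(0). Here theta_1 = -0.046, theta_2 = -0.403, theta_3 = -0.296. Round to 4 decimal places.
\rho(2) = -0.3110

For an MA(q) process with theta_0 = 1, the autocovariance is
  gamma(k) = sigma^2 * sum_{i=0..q-k} theta_i * theta_{i+k},
and rho(k) = gamma(k) / gamma(0). Sigma^2 cancels.
  numerator   = (1)*(-0.403) + (-0.046)*(-0.296) = -0.389384.
  denominator = (1)^2 + (-0.046)^2 + (-0.403)^2 + (-0.296)^2 = 1.252141.
  rho(2) = -0.389384 / 1.252141 = -0.3110.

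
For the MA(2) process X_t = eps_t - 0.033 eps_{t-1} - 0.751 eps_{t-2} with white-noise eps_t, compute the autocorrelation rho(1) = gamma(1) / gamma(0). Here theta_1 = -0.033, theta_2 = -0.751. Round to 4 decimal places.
\rho(1) = -0.0053

For an MA(q) process with theta_0 = 1, the autocovariance is
  gamma(k) = sigma^2 * sum_{i=0..q-k} theta_i * theta_{i+k},
and rho(k) = gamma(k) / gamma(0). Sigma^2 cancels.
  numerator   = (1)*(-0.033) + (-0.033)*(-0.751) = -0.008217.
  denominator = (1)^2 + (-0.033)^2 + (-0.751)^2 = 1.56509.
  rho(1) = -0.008217 / 1.56509 = -0.0053.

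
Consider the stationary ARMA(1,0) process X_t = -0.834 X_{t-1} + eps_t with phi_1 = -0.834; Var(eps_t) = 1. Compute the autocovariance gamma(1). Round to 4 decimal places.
\gamma(1) = -2.7394

Multiply the model equation by X_{t-k} and take expectations. With theta_0 = psi_0 = 1 and psi_j the MA(infinity) weights, this gives
  gamma(k) - sum_i phi_i gamma(k-i) = c_k,
  c_k = sigma^2 * sum_{j=k..q} theta_j psi_{j-k}   (c_k = 0 for k > q),
using gamma(-m) = gamma(m).
Pure AR (q = 0): c_0 = sigma^2 = 1, c_k = 0 for k >= 1.
Equations for k = 0 and k = 1 (AR order 1):
  gamma(0) = phi_1 gamma(1) + c_0
  gamma(1) = phi_1 gamma(0) + c_1
Substituting the second into the first: gamma(0) (1 - phi_1^2) = c_0 + phi_1 c_1, so
  gamma(0) = c_0 / (1 - phi_1^2) = 1 / (1 - (-0.834)^2) = 1 / 0.304444 = 3.284676.
  gamma(1) = phi_1 gamma(0) = (-0.834)(3.284676) = -2.73942.
Therefore gamma(1) = -2.7394 (to 4 decimal places).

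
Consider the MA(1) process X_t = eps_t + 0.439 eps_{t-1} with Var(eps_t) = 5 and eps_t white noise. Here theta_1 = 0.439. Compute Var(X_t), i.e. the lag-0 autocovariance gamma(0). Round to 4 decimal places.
\gamma(0) = 5.9636

For an MA(q) process X_t = eps_t + sum_i theta_i eps_{t-i} with
Var(eps_t) = sigma^2, the variance is
  gamma(0) = sigma^2 * (1 + sum_i theta_i^2).
  sum_i theta_i^2 = (0.439)^2 = 0.192721.
  gamma(0) = 5 * (1 + 0.192721) = 5 * 1.192721 = 5.963605, which rounds to 5.9636.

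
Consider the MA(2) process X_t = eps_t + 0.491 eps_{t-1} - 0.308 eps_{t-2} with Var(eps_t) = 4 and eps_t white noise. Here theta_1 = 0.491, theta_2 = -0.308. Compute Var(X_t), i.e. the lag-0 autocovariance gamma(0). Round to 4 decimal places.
\gamma(0) = 5.3438

For an MA(q) process X_t = eps_t + sum_i theta_i eps_{t-i} with
Var(eps_t) = sigma^2, the variance is
  gamma(0) = sigma^2 * (1 + sum_i theta_i^2).
  sum_i theta_i^2 = (0.491)^2 + (-0.308)^2 = 0.241081 + 0.094864 = 0.335945.
  gamma(0) = 4 * (1 + 0.335945) = 4 * 1.335945 = 5.34378, which rounds to 5.3438.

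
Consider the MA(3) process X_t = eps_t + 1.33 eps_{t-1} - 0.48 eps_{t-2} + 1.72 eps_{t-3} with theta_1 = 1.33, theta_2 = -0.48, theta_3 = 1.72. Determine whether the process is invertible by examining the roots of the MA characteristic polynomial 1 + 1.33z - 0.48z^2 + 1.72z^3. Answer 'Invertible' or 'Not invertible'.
\text{Not invertible}

The MA(q) characteristic polynomial is P(z) = 1 + 1.33z - 0.48z^2 + 1.72z^3.
Invertibility requires all roots to lie outside the unit circle, i.e. |z| > 1 for every root.
Degree 3: look for a simple real root z0 first, then factor out (1 - z/z0) and solve the remaining quadratic.
Testing z0 = -0.5: P(-0.5) = 1 + (1.33)(-0.5) + (-0.48)(-0.5)^2 + (1.72)(-0.5)^3
  = 1 + (-0.665) + (-0.12) + (-0.215) = 0.  So z_0 = -0.5 is a root, |z_0| = 0.5.
Divide out the factor (1 + 2 z) = (1 - z/z0) (since 1/z0 = -2):
  P(z) = (1 + 2 z)(1 + (-0.67) z + (0.86) z^2)
  [check: z-coef -0.67 - (-2) = 1.33; z^2-coef 0.86 - (-2)(-0.67) = -0.48; z^3-coef -(-2)(0.86) = 1.72.]
Remaining roots from the quadratic factor 1 + (-0.67) z + (0.86) z^2:
  Set 1 + (-0.67) z + (0.86) z^2 = 0, i.e. a z^2 + b z + c = 0 with a = 0.86, b = -0.67, c = 1.
  Discriminant D = b^2 - 4ac = (-0.67)^2 - 4*(0.86)*1 = 0.4489 - (3.44) = -2.9911.
  D < 0, so the roots are the complex-conjugate pair z = (-b +/- i sqrt(-D)) / (2a) = 0.3895 +/- 1.0055i.
  For a conjugate pair |z|^2 = z * conj(z) = (product of roots) = c/a = 1/(0.86) = 1.162791, so |z| = sqrt(1.162791) = 1.0783 for both roots.
Moduli of all roots: 0.5000, 1.0783, 1.0783.
All moduli strictly greater than 1? No.
Verdict: Not invertible.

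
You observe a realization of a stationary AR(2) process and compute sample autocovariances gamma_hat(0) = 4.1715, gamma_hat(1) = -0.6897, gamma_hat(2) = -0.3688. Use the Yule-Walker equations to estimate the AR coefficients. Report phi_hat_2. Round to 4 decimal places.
\hat\phi_{2} = -0.1190

The Yule-Walker equations for an AR(p) process read, in matrix form,
  Gamma_p phi = r_p,   with   (Gamma_p)_{ij} = gamma(|i - j|),
                       (r_p)_i = gamma(i),   i,j = 1..p.
Substitute the sample gammas (Toeplitz matrix and right-hand side of size 2):
  Gamma_p = [[4.1715, -0.6897], [-0.6897, 4.1715]]
  r_p     = [-0.6897, -0.3688]
Written out:
  4.1715 phi_1 - 0.6897 phi_2 = -0.6897
  -0.6897 phi_1 + 4.1715 phi_2 = -0.3688
Solve by Cramer's rule:
  det = gamma(0)^2 - gamma(1)^2 = (4.1715)^2 - (-0.6897)^2 = 17.40141225 - 0.47568609 = 16.92572616
  phi_hat_1 = [gamma(1) gamma(0) - gamma(1) gamma(2)] / det = [(-0.6897)(4.1715) - (-0.6897)(-0.3688)] / 16.92572616 = -3.13144491 / 16.92572616 = -0.185
  phi_hat_2 = [gamma(0) gamma(2) - gamma(1)^2] / det = [(4.1715)(-0.3688) - (-0.6897)^2] / 16.92572616 = -2.01413529 / 16.92572616 = -0.119
So phi_hat = [-0.1850, -0.1190].
Therefore phi_hat_2 = -0.1190.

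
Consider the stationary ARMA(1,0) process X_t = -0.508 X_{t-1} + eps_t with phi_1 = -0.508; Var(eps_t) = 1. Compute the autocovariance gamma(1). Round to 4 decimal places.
\gamma(1) = -0.6847

Multiply the model equation by X_{t-k} and take expectations. With theta_0 = psi_0 = 1 and psi_j the MA(infinity) weights, this gives
  gamma(k) - sum_i phi_i gamma(k-i) = c_k,
  c_k = sigma^2 * sum_{j=k..q} theta_j psi_{j-k}   (c_k = 0 for k > q),
using gamma(-m) = gamma(m).
Pure AR (q = 0): c_0 = sigma^2 = 1, c_k = 0 for k >= 1.
Equations for k = 0 and k = 1 (AR order 1):
  gamma(0) = phi_1 gamma(1) + c_0
  gamma(1) = phi_1 gamma(0) + c_1
Substituting the second into the first: gamma(0) (1 - phi_1^2) = c_0 + phi_1 c_1, so
  gamma(0) = c_0 / (1 - phi_1^2) = 1 / (1 - (-0.508)^2) = 1 / 0.741936 = 1.347825.
  gamma(1) = phi_1 gamma(0) = (-0.508)(1.347825) = -0.684695.
Therefore gamma(1) = -0.6847 (to 4 decimal places).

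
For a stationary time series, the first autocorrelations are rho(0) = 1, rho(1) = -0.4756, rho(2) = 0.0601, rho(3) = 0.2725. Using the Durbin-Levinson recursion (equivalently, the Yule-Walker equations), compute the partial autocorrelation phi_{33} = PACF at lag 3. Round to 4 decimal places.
\phi_{33} = 0.2779

The PACF at lag k is phi_{kk}, the last component of the solution
to the Yule-Walker system G_k phi = r_k where
  (G_k)_{ij} = rho(|i - j|), (r_k)_i = rho(i), i,j = 1..k.
Equivalently, Durbin-Levinson gives phi_{kk} iteratively:
  phi_{11} = rho(1)
  phi_{kk} = [rho(k) - sum_{j=1..k-1} phi_{k-1,j} rho(k-j)]
            / [1 - sum_{j=1..k-1} phi_{k-1,j} rho(j)],
  phi_{k,j} = phi_{k-1,j} - phi_{kk} phi_{k-1,k-j},  j = 1..k-1.
Step k = 1:
  phi_11 = rho(1) = -0.4756.
Step k = 2:
  phi_22 = [rho(2) - phi_11 rho(1)] / [1 - phi_11 rho(1)] = [0.0601 - (-0.4756)(-0.4756)] / [1 - (-0.4756)(-0.4756)]
         = -0.16609536 / 0.77380464 = -0.214648.
  Update: phi_21 = phi_11 - phi_22 phi_11 = -0.4756 - (-0.214648)(-0.4756) = -0.577686.
Step k = 3:
  phi_33 = [rho(3) - phi_21 rho(2) - phi_22 rho(1)] / [1 - phi_21 rho(1) - phi_22 rho(2)]
    numerator   = 0.2725 - (-0.577686)(0.0601) - (-0.214648)(-0.4756) = 0.20513252
    denominator = 1 - (-0.577686)(-0.4756) - (-0.214648)(0.0601) = 0.73815266
  phi_33 = 0.20513252 / 0.73815266 = 0.2779.
Therefore phi_{33} = 0.2779.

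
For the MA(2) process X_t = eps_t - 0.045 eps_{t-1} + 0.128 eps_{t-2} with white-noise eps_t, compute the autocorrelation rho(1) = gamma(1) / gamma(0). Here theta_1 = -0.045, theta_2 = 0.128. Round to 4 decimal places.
\rho(1) = -0.0498

For an MA(q) process with theta_0 = 1, the autocovariance is
  gamma(k) = sigma^2 * sum_{i=0..q-k} theta_i * theta_{i+k},
and rho(k) = gamma(k) / gamma(0). Sigma^2 cancels.
  numerator   = (1)*(-0.045) + (-0.045)*(0.128) = -0.05076.
  denominator = (1)^2 + (-0.045)^2 + (0.128)^2 = 1.018409.
  rho(1) = -0.05076 / 1.018409 = -0.0498.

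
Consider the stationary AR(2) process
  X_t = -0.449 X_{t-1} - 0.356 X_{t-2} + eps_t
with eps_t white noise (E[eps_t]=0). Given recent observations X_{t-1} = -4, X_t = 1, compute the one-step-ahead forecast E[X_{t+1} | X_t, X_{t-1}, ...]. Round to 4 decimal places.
E[X_{t+1} \mid \mathcal F_t] = 0.9750

For an AR(p) model X_t = c + sum_i phi_i X_{t-i} + eps_t, the
one-step-ahead conditional mean is
  E[X_{t+1} | X_t, ...] = c + sum_i phi_i X_{t+1-i}.
Substitute known values:
  E[X_{t+1} | ...] = (-0.449) * (1) + (-0.356) * (-4)
                   = 0.9750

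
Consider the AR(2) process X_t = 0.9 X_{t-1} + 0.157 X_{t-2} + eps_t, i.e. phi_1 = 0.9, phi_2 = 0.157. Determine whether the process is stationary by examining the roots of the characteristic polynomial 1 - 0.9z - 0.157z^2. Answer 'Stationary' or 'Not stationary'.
\text{Not stationary}

The AR(p) characteristic polynomial is P(z) = 1 - 0.9z - 0.157z^2.
Stationarity requires all roots to lie outside the unit circle, i.e. |z| > 1 for every root.
Set 1 + (-0.9) z + (-0.157) z^2 = 0, i.e. a z^2 + b z + c = 0 with a = -0.157, b = -0.9, c = 1.
Discriminant D = b^2 - 4ac = (-0.9)^2 - 4*(-0.157)*1 = 0.81 - (-0.628) = 1.438.
D >= 0, so the roots are real: z = (-b +/- sqrt(D)) / (2a) = (0.9 +/- 1.199166) / (-0.314).
  z_1 = (0.9 + 1.199166) / (-0.314) = -6.6852,   |z_1| = 6.6852.
  z_2 = (0.9 - 1.199166) / (-0.314) = 0.9528,   |z_2| = 0.9528.
Moduli of all roots: 6.6852, 0.9528.
All moduli strictly greater than 1? No.
Verdict: Not stationary.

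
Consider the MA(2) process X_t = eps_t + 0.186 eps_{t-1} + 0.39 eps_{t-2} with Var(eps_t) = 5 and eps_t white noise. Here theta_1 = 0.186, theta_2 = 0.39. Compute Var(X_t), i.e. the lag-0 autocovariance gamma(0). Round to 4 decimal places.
\gamma(0) = 5.9335

For an MA(q) process X_t = eps_t + sum_i theta_i eps_{t-i} with
Var(eps_t) = sigma^2, the variance is
  gamma(0) = sigma^2 * (1 + sum_i theta_i^2).
  sum_i theta_i^2 = (0.186)^2 + (0.39)^2 = 0.034596 + 0.1521 = 0.186696.
  gamma(0) = 5 * (1 + 0.186696) = 5 * 1.186696 = 5.93348, which rounds to 5.9335.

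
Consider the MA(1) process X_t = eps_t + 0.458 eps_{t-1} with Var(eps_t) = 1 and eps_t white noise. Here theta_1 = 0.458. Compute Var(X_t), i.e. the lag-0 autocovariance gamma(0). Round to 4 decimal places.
\gamma(0) = 1.2098

For an MA(q) process X_t = eps_t + sum_i theta_i eps_{t-i} with
Var(eps_t) = sigma^2, the variance is
  gamma(0) = sigma^2 * (1 + sum_i theta_i^2).
  sum_i theta_i^2 = (0.458)^2 = 0.209764.
  gamma(0) = 1 * (1 + 0.209764) = 1 * 1.209764 = 1.209764, which rounds to 1.2098.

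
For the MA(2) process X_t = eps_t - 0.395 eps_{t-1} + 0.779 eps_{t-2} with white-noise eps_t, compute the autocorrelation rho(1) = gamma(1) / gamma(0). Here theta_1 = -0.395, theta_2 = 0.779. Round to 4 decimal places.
\rho(1) = -0.3986

For an MA(q) process with theta_0 = 1, the autocovariance is
  gamma(k) = sigma^2 * sum_{i=0..q-k} theta_i * theta_{i+k},
and rho(k) = gamma(k) / gamma(0). Sigma^2 cancels.
  numerator   = (1)*(-0.395) + (-0.395)*(0.779) = -0.702705.
  denominator = (1)^2 + (-0.395)^2 + (0.779)^2 = 1.762866.
  rho(1) = -0.702705 / 1.762866 = -0.3986.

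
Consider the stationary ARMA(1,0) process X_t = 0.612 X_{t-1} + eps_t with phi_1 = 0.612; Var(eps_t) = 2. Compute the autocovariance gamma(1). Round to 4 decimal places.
\gamma(1) = 1.9570

Multiply the model equation by X_{t-k} and take expectations. With theta_0 = psi_0 = 1 and psi_j the MA(infinity) weights, this gives
  gamma(k) - sum_i phi_i gamma(k-i) = c_k,
  c_k = sigma^2 * sum_{j=k..q} theta_j psi_{j-k}   (c_k = 0 for k > q),
using gamma(-m) = gamma(m).
Pure AR (q = 0): c_0 = sigma^2 = 2, c_k = 0 for k >= 1.
Equations for k = 0 and k = 1 (AR order 1):
  gamma(0) = phi_1 gamma(1) + c_0
  gamma(1) = phi_1 gamma(0) + c_1
Substituting the second into the first: gamma(0) (1 - phi_1^2) = c_0 + phi_1 c_1, so
  gamma(0) = c_0 / (1 - phi_1^2) = 2 / (1 - (0.612)^2) = 2 / 0.625456 = 3.197667.
  gamma(1) = phi_1 gamma(0) = (0.612)(3.197667) = 1.956972.
Therefore gamma(1) = 1.9570 (to 4 decimal places).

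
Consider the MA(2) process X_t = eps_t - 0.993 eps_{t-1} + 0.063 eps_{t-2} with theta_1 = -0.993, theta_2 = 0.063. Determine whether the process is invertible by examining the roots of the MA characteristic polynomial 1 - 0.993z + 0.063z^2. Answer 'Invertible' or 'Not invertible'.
\text{Invertible}

The MA(q) characteristic polynomial is P(z) = 1 - 0.993z + 0.063z^2.
Invertibility requires all roots to lie outside the unit circle, i.e. |z| > 1 for every root.
Set 1 + (-0.993) z + (0.063) z^2 = 0, i.e. a z^2 + b z + c = 0 with a = 0.063, b = -0.993, c = 1.
Discriminant D = b^2 - 4ac = (-0.993)^2 - 4*(0.063)*1 = 0.986049 - (0.252) = 0.734049.
D >= 0, so the roots are real: z = (-b +/- sqrt(D)) / (2a) = (0.993 +/- 0.856767) / (0.126).
  z_1 = (0.993 + 0.856767) / (0.126) = 14.6807,   |z_1| = 14.6807.
  z_2 = (0.993 - 0.856767) / (0.126) = 1.0812,   |z_2| = 1.0812.
Moduli of all roots: 14.6807, 1.0812.
All moduli strictly greater than 1? Yes.
Verdict: Invertible.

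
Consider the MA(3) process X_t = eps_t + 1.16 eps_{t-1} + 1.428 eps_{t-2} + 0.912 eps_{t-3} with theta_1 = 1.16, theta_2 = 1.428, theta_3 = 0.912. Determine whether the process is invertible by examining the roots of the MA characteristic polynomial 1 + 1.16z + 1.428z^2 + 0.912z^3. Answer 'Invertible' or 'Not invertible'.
\text{Not invertible}

The MA(q) characteristic polynomial is P(z) = 1 + 1.16z + 1.428z^2 + 0.912z^3.
Invertibility requires all roots to lie outside the unit circle, i.e. |z| > 1 for every root.
Degree 3: look for a simple real root z0 first, then factor out (1 - z/z0) and solve the remaining quadratic.
Testing z0 = -1.25: P(-1.25) = 1 + (1.16)(-1.25) + (1.428)(-1.25)^2 + (0.912)(-1.25)^3
  = 1 + (-1.45) + (2.23125) + (-1.78125) = 0.  So z_0 = -1.25 is a root, |z_0| = 1.25.
Divide out the factor (1 + 0.8 z) = (1 - z/z0) (since 1/z0 = -0.8):
  P(z) = (1 + 0.8 z)(1 + (0.36) z + (1.14) z^2)
  [check: z-coef 0.36 - (-0.8) = 1.16; z^2-coef 1.14 - (-0.8)(0.36) = 1.428; z^3-coef -(-0.8)(1.14) = 0.912.]
Remaining roots from the quadratic factor 1 + (0.36) z + (1.14) z^2:
  Set 1 + (0.36) z + (1.14) z^2 = 0, i.e. a z^2 + b z + c = 0 with a = 1.14, b = 0.36, c = 1.
  Discriminant D = b^2 - 4ac = (0.36)^2 - 4*(1.14)*1 = 0.1296 - (4.56) = -4.4304.
  D < 0, so the roots are the complex-conjugate pair z = (-b +/- i sqrt(-D)) / (2a) = -0.1579 +/- 0.9232i.
  For a conjugate pair |z|^2 = z * conj(z) = (product of roots) = c/a = 1/(1.14) = 0.877193, so |z| = sqrt(0.877193) = 0.9366 for both roots.
Moduli of all roots: 1.2500, 0.9366, 0.9366.
All moduli strictly greater than 1? No.
Verdict: Not invertible.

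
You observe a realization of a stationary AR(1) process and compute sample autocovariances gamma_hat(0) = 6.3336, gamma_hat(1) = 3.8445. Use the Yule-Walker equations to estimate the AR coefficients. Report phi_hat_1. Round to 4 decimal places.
\hat\phi_{1} = 0.6070

The Yule-Walker equations for an AR(p) process read, in matrix form,
  Gamma_p phi = r_p,   with   (Gamma_p)_{ij} = gamma(|i - j|),
                       (r_p)_i = gamma(i),   i,j = 1..p.
Substitute the sample gammas (Toeplitz matrix and right-hand side of size 1):
  Gamma_p = [[6.3336]]
  r_p     = [3.8445]
With p = 1 this is the single equation gamma(0) phi_1 = gamma(1):
  phi_hat_1 = gamma(1) / gamma(0) = 3.8445 / 6.3336 = 0.6070.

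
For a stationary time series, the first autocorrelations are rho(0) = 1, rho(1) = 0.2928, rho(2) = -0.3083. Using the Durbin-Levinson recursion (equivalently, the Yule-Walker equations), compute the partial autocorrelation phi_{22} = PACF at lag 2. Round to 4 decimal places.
\phi_{22} = -0.4310

The PACF at lag k is phi_{kk}, the last component of the solution
to the Yule-Walker system G_k phi = r_k where
  (G_k)_{ij} = rho(|i - j|), (r_k)_i = rho(i), i,j = 1..k.
Equivalently, Durbin-Levinson gives phi_{kk} iteratively:
  phi_{11} = rho(1)
  phi_{kk} = [rho(k) - sum_{j=1..k-1} phi_{k-1,j} rho(k-j)]
            / [1 - sum_{j=1..k-1} phi_{k-1,j} rho(j)],
  phi_{k,j} = phi_{k-1,j} - phi_{kk} phi_{k-1,k-j},  j = 1..k-1.
Step k = 1:
  phi_11 = rho(1) = 0.2928.
Step k = 2:
  phi_22 = [rho(2) - phi_11 rho(1)] / [1 - phi_11 rho(1)] = [-0.3083 - (0.2928)(0.2928)] / [1 - (0.2928)(0.2928)]
         = -0.39403184 / 0.91426816 = -0.431.
Therefore phi_{22} = -0.4310.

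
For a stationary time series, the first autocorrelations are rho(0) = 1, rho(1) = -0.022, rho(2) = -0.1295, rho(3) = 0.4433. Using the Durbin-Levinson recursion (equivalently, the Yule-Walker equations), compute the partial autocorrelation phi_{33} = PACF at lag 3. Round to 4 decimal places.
\phi_{33} = 0.4450

The PACF at lag k is phi_{kk}, the last component of the solution
to the Yule-Walker system G_k phi = r_k where
  (G_k)_{ij} = rho(|i - j|), (r_k)_i = rho(i), i,j = 1..k.
Equivalently, Durbin-Levinson gives phi_{kk} iteratively:
  phi_{11} = rho(1)
  phi_{kk} = [rho(k) - sum_{j=1..k-1} phi_{k-1,j} rho(k-j)]
            / [1 - sum_{j=1..k-1} phi_{k-1,j} rho(j)],
  phi_{k,j} = phi_{k-1,j} - phi_{kk} phi_{k-1,k-j},  j = 1..k-1.
Step k = 1:
  phi_11 = rho(1) = -0.022.
Step k = 2:
  phi_22 = [rho(2) - phi_11 rho(1)] / [1 - phi_11 rho(1)] = [-0.1295 - (-0.022)(-0.022)] / [1 - (-0.022)(-0.022)]
         = -0.129984 / 0.999516 = -0.130047.
  Update: phi_21 = phi_11 - phi_22 phi_11 = -0.022 - (-0.130047)(-0.022) = -0.024861.
Step k = 3:
  phi_33 = [rho(3) - phi_21 rho(2) - phi_22 rho(1)] / [1 - phi_21 rho(1) - phi_22 rho(2)]
    numerator   = 0.4433 - (-0.024861)(-0.1295) - (-0.130047)(-0.022) = 0.43721946
    denominator = 1 - (-0.024861)(-0.022) - (-0.130047)(-0.1295) = 0.98261198
  phi_33 = 0.43721946 / 0.98261198 = 0.445.
Therefore phi_{33} = 0.4450.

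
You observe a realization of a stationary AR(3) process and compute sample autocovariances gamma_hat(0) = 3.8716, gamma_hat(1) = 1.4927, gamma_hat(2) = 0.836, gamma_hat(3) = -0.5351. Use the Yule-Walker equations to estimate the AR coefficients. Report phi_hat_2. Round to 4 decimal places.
\hat\phi_{2} = 0.1820

The Yule-Walker equations for an AR(p) process read, in matrix form,
  Gamma_p phi = r_p,   with   (Gamma_p)_{ij} = gamma(|i - j|),
                       (r_p)_i = gamma(i),   i,j = 1..p.
Substitute the sample gammas (Toeplitz matrix and right-hand side of size 3):
  Gamma_p = [[3.8716, 1.4927, 0.836], [1.4927, 3.8716, 1.4927], [0.836, 1.4927, 3.8716]]
  r_p     = [1.4927, 0.836, -0.5351]
Written out (R1..R3):
  (R1) 3.8716 phi_1 + 1.4927 phi_2 + 0.836 phi_3 = 1.4927
  (R2) 1.4927 phi_1 + 3.8716 phi_2 + 1.4927 phi_3 = 0.836
  (R3) 0.836 phi_1 + 1.4927 phi_2 + 3.8716 phi_3 = -0.5351
Gaussian elimination:
  R2 <- R2 - (1.4927/3.8716) R1 = R2 - (0.385551) R1:  3.296088 phi_2 + 1.170379 phi_3 = 0.260488
  R3 <- R3 - (0.836/3.8716) R1 = R3 - (0.215931) R1:  1.170379 phi_2 + 3.691081 phi_3 = -0.857421
  R3 <- R3 - (1.170379/3.296088) R2 = R3 - (0.355081) R2:  3.275502 phi_3 = -0.949915
Back-substitution:
  phi_hat_3 = -0.949915 / 3.275502 = -0.290006
  phi_hat_2 = (0.260488 - (1.170379)(-0.290006)) / 3.296088 = 0.182005
  phi_hat_1 = (1.4927 - (1.4927)(0.182005) - (0.836)(-0.290006)) / 3.8716 = 0.378
So phi_hat = [0.3780, 0.1820, -0.2900].
Therefore phi_hat_2 = 0.1820.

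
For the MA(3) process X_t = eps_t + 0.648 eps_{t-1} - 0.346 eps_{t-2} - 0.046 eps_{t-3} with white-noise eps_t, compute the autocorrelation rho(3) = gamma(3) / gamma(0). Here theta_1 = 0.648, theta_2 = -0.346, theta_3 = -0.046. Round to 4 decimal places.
\rho(3) = -0.0298

For an MA(q) process with theta_0 = 1, the autocovariance is
  gamma(k) = sigma^2 * sum_{i=0..q-k} theta_i * theta_{i+k},
and rho(k) = gamma(k) / gamma(0). Sigma^2 cancels.
  numerator   = (1)*(-0.046) = -0.046.
  denominator = (1)^2 + (0.648)^2 + (-0.346)^2 + (-0.046)^2 = 1.541736.
  rho(3) = -0.046 / 1.541736 = -0.0298.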